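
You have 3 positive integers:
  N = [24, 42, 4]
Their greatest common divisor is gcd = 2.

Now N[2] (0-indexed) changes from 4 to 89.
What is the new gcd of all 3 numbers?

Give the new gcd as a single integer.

Numbers: [24, 42, 4], gcd = 2
Change: index 2, 4 -> 89
gcd of the OTHER numbers (without index 2): gcd([24, 42]) = 6
New gcd = gcd(g_others, new_val) = gcd(6, 89) = 1

Answer: 1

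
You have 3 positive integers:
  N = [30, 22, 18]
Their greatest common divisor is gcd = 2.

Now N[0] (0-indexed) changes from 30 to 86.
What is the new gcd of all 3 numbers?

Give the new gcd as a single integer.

Answer: 2

Derivation:
Numbers: [30, 22, 18], gcd = 2
Change: index 0, 30 -> 86
gcd of the OTHER numbers (without index 0): gcd([22, 18]) = 2
New gcd = gcd(g_others, new_val) = gcd(2, 86) = 2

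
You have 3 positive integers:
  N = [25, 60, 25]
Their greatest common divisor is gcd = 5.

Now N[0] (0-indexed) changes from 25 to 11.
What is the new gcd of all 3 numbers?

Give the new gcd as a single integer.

Answer: 1

Derivation:
Numbers: [25, 60, 25], gcd = 5
Change: index 0, 25 -> 11
gcd of the OTHER numbers (without index 0): gcd([60, 25]) = 5
New gcd = gcd(g_others, new_val) = gcd(5, 11) = 1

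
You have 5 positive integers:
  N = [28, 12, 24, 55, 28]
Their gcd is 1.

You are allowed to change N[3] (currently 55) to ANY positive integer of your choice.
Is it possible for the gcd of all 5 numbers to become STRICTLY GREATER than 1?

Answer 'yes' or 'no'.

Answer: yes

Derivation:
Current gcd = 1
gcd of all OTHER numbers (without N[3]=55): gcd([28, 12, 24, 28]) = 4
The new gcd after any change is gcd(4, new_value).
This can be at most 4.
Since 4 > old gcd 1, the gcd CAN increase (e.g., set N[3] = 4).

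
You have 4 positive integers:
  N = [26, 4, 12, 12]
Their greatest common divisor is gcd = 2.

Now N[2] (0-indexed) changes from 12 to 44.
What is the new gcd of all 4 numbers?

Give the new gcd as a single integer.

Answer: 2

Derivation:
Numbers: [26, 4, 12, 12], gcd = 2
Change: index 2, 12 -> 44
gcd of the OTHER numbers (without index 2): gcd([26, 4, 12]) = 2
New gcd = gcd(g_others, new_val) = gcd(2, 44) = 2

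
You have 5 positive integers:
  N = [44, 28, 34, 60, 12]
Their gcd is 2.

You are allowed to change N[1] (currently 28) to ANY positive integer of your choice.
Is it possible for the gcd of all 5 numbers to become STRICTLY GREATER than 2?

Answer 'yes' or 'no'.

Current gcd = 2
gcd of all OTHER numbers (without N[1]=28): gcd([44, 34, 60, 12]) = 2
The new gcd after any change is gcd(2, new_value).
This can be at most 2.
Since 2 = old gcd 2, the gcd can only stay the same or decrease.

Answer: no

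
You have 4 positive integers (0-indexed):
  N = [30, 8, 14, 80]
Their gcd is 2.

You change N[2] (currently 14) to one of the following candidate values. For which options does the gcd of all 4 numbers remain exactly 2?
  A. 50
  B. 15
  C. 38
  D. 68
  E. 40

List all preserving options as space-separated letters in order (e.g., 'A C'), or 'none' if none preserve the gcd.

Answer: A C D E

Derivation:
Old gcd = 2; gcd of others (without N[2]) = 2
New gcd for candidate v: gcd(2, v). Preserves old gcd iff gcd(2, v) = 2.
  Option A: v=50, gcd(2,50)=2 -> preserves
  Option B: v=15, gcd(2,15)=1 -> changes
  Option C: v=38, gcd(2,38)=2 -> preserves
  Option D: v=68, gcd(2,68)=2 -> preserves
  Option E: v=40, gcd(2,40)=2 -> preserves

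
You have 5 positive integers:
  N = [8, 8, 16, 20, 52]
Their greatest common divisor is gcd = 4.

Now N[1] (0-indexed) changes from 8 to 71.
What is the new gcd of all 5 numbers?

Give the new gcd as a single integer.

Numbers: [8, 8, 16, 20, 52], gcd = 4
Change: index 1, 8 -> 71
gcd of the OTHER numbers (without index 1): gcd([8, 16, 20, 52]) = 4
New gcd = gcd(g_others, new_val) = gcd(4, 71) = 1

Answer: 1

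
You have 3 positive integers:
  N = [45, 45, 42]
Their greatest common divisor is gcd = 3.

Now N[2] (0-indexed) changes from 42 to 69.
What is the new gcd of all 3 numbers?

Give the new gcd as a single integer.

Numbers: [45, 45, 42], gcd = 3
Change: index 2, 42 -> 69
gcd of the OTHER numbers (without index 2): gcd([45, 45]) = 45
New gcd = gcd(g_others, new_val) = gcd(45, 69) = 3

Answer: 3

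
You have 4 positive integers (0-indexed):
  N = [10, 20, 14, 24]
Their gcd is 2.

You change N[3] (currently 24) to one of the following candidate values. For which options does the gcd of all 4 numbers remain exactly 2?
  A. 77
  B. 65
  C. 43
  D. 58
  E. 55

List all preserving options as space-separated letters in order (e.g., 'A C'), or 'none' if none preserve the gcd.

Answer: D

Derivation:
Old gcd = 2; gcd of others (without N[3]) = 2
New gcd for candidate v: gcd(2, v). Preserves old gcd iff gcd(2, v) = 2.
  Option A: v=77, gcd(2,77)=1 -> changes
  Option B: v=65, gcd(2,65)=1 -> changes
  Option C: v=43, gcd(2,43)=1 -> changes
  Option D: v=58, gcd(2,58)=2 -> preserves
  Option E: v=55, gcd(2,55)=1 -> changes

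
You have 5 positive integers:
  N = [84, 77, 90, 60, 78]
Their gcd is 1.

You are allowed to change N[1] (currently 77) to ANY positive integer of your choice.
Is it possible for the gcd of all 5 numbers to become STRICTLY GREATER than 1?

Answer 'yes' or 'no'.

Current gcd = 1
gcd of all OTHER numbers (without N[1]=77): gcd([84, 90, 60, 78]) = 6
The new gcd after any change is gcd(6, new_value).
This can be at most 6.
Since 6 > old gcd 1, the gcd CAN increase (e.g., set N[1] = 6).

Answer: yes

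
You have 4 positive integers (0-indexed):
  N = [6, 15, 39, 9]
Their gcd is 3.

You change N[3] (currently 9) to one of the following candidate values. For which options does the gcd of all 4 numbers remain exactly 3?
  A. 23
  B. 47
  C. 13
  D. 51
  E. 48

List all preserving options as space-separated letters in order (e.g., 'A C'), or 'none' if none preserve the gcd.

Old gcd = 3; gcd of others (without N[3]) = 3
New gcd for candidate v: gcd(3, v). Preserves old gcd iff gcd(3, v) = 3.
  Option A: v=23, gcd(3,23)=1 -> changes
  Option B: v=47, gcd(3,47)=1 -> changes
  Option C: v=13, gcd(3,13)=1 -> changes
  Option D: v=51, gcd(3,51)=3 -> preserves
  Option E: v=48, gcd(3,48)=3 -> preserves

Answer: D E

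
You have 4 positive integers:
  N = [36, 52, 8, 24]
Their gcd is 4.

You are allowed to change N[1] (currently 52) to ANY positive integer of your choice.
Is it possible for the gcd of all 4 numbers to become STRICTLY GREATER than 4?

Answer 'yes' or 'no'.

Answer: no

Derivation:
Current gcd = 4
gcd of all OTHER numbers (without N[1]=52): gcd([36, 8, 24]) = 4
The new gcd after any change is gcd(4, new_value).
This can be at most 4.
Since 4 = old gcd 4, the gcd can only stay the same or decrease.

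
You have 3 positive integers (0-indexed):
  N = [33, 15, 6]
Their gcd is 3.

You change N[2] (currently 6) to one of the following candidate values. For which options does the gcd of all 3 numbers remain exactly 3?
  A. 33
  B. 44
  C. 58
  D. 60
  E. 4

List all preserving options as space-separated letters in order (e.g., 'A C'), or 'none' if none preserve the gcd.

Old gcd = 3; gcd of others (without N[2]) = 3
New gcd for candidate v: gcd(3, v). Preserves old gcd iff gcd(3, v) = 3.
  Option A: v=33, gcd(3,33)=3 -> preserves
  Option B: v=44, gcd(3,44)=1 -> changes
  Option C: v=58, gcd(3,58)=1 -> changes
  Option D: v=60, gcd(3,60)=3 -> preserves
  Option E: v=4, gcd(3,4)=1 -> changes

Answer: A D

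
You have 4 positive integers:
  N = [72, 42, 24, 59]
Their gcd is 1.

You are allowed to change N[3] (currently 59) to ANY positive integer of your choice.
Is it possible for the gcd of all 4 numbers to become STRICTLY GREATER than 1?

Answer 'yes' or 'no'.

Answer: yes

Derivation:
Current gcd = 1
gcd of all OTHER numbers (without N[3]=59): gcd([72, 42, 24]) = 6
The new gcd after any change is gcd(6, new_value).
This can be at most 6.
Since 6 > old gcd 1, the gcd CAN increase (e.g., set N[3] = 6).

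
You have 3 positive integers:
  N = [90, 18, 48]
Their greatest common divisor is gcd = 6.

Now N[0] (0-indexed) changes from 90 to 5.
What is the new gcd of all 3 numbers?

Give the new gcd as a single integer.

Numbers: [90, 18, 48], gcd = 6
Change: index 0, 90 -> 5
gcd of the OTHER numbers (without index 0): gcd([18, 48]) = 6
New gcd = gcd(g_others, new_val) = gcd(6, 5) = 1

Answer: 1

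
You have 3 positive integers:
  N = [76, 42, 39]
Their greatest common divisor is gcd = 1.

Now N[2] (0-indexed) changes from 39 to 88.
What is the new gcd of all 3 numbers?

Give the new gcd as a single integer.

Answer: 2

Derivation:
Numbers: [76, 42, 39], gcd = 1
Change: index 2, 39 -> 88
gcd of the OTHER numbers (without index 2): gcd([76, 42]) = 2
New gcd = gcd(g_others, new_val) = gcd(2, 88) = 2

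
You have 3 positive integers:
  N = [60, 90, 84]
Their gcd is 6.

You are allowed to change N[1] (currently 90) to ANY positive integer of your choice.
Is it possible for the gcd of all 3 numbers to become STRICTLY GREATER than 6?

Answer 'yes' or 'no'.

Answer: yes

Derivation:
Current gcd = 6
gcd of all OTHER numbers (without N[1]=90): gcd([60, 84]) = 12
The new gcd after any change is gcd(12, new_value).
This can be at most 12.
Since 12 > old gcd 6, the gcd CAN increase (e.g., set N[1] = 12).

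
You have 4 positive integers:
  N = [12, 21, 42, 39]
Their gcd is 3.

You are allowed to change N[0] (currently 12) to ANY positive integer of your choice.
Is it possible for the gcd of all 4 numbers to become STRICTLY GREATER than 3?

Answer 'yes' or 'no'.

Current gcd = 3
gcd of all OTHER numbers (without N[0]=12): gcd([21, 42, 39]) = 3
The new gcd after any change is gcd(3, new_value).
This can be at most 3.
Since 3 = old gcd 3, the gcd can only stay the same or decrease.

Answer: no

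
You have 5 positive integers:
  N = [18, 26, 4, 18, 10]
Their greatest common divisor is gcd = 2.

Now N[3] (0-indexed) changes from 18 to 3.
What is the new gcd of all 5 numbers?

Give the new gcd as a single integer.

Numbers: [18, 26, 4, 18, 10], gcd = 2
Change: index 3, 18 -> 3
gcd of the OTHER numbers (without index 3): gcd([18, 26, 4, 10]) = 2
New gcd = gcd(g_others, new_val) = gcd(2, 3) = 1

Answer: 1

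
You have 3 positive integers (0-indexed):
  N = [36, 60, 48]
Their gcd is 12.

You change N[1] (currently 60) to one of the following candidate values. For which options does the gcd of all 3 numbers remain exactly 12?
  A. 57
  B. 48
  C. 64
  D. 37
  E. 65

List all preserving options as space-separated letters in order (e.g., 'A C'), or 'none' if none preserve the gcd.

Answer: B

Derivation:
Old gcd = 12; gcd of others (without N[1]) = 12
New gcd for candidate v: gcd(12, v). Preserves old gcd iff gcd(12, v) = 12.
  Option A: v=57, gcd(12,57)=3 -> changes
  Option B: v=48, gcd(12,48)=12 -> preserves
  Option C: v=64, gcd(12,64)=4 -> changes
  Option D: v=37, gcd(12,37)=1 -> changes
  Option E: v=65, gcd(12,65)=1 -> changes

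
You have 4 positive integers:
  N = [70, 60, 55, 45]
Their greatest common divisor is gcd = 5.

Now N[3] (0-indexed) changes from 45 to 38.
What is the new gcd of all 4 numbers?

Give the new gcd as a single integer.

Numbers: [70, 60, 55, 45], gcd = 5
Change: index 3, 45 -> 38
gcd of the OTHER numbers (without index 3): gcd([70, 60, 55]) = 5
New gcd = gcd(g_others, new_val) = gcd(5, 38) = 1

Answer: 1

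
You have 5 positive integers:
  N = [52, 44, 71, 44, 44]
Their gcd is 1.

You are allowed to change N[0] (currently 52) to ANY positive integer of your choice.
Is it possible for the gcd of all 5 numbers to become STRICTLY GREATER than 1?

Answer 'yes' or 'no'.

Current gcd = 1
gcd of all OTHER numbers (without N[0]=52): gcd([44, 71, 44, 44]) = 1
The new gcd after any change is gcd(1, new_value).
This can be at most 1.
Since 1 = old gcd 1, the gcd can only stay the same or decrease.

Answer: no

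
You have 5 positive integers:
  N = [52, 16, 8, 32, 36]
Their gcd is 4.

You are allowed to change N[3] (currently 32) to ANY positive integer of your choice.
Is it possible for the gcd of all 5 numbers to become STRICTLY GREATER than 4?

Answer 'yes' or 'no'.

Current gcd = 4
gcd of all OTHER numbers (without N[3]=32): gcd([52, 16, 8, 36]) = 4
The new gcd after any change is gcd(4, new_value).
This can be at most 4.
Since 4 = old gcd 4, the gcd can only stay the same or decrease.

Answer: no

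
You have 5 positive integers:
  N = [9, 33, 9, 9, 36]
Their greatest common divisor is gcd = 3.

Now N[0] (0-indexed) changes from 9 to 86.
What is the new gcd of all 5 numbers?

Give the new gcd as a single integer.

Numbers: [9, 33, 9, 9, 36], gcd = 3
Change: index 0, 9 -> 86
gcd of the OTHER numbers (without index 0): gcd([33, 9, 9, 36]) = 3
New gcd = gcd(g_others, new_val) = gcd(3, 86) = 1

Answer: 1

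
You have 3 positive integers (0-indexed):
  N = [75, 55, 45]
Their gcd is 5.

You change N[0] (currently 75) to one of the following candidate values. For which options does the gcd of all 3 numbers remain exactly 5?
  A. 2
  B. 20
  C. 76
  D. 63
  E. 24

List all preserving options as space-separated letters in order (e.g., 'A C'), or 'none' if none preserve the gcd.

Answer: B

Derivation:
Old gcd = 5; gcd of others (without N[0]) = 5
New gcd for candidate v: gcd(5, v). Preserves old gcd iff gcd(5, v) = 5.
  Option A: v=2, gcd(5,2)=1 -> changes
  Option B: v=20, gcd(5,20)=5 -> preserves
  Option C: v=76, gcd(5,76)=1 -> changes
  Option D: v=63, gcd(5,63)=1 -> changes
  Option E: v=24, gcd(5,24)=1 -> changes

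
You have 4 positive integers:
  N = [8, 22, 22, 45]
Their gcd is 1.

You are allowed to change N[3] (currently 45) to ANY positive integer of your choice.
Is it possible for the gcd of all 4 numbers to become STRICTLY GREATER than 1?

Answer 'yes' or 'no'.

Current gcd = 1
gcd of all OTHER numbers (without N[3]=45): gcd([8, 22, 22]) = 2
The new gcd after any change is gcd(2, new_value).
This can be at most 2.
Since 2 > old gcd 1, the gcd CAN increase (e.g., set N[3] = 2).

Answer: yes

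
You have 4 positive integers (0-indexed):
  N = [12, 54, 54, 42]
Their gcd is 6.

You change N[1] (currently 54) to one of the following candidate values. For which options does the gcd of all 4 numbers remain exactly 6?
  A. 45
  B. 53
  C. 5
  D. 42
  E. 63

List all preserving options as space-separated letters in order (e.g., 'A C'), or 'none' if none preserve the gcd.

Old gcd = 6; gcd of others (without N[1]) = 6
New gcd for candidate v: gcd(6, v). Preserves old gcd iff gcd(6, v) = 6.
  Option A: v=45, gcd(6,45)=3 -> changes
  Option B: v=53, gcd(6,53)=1 -> changes
  Option C: v=5, gcd(6,5)=1 -> changes
  Option D: v=42, gcd(6,42)=6 -> preserves
  Option E: v=63, gcd(6,63)=3 -> changes

Answer: D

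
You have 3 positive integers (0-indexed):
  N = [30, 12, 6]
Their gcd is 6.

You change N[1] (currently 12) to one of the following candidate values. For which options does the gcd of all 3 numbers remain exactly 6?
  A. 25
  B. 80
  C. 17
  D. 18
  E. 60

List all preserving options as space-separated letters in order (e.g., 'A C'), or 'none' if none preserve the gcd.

Old gcd = 6; gcd of others (without N[1]) = 6
New gcd for candidate v: gcd(6, v). Preserves old gcd iff gcd(6, v) = 6.
  Option A: v=25, gcd(6,25)=1 -> changes
  Option B: v=80, gcd(6,80)=2 -> changes
  Option C: v=17, gcd(6,17)=1 -> changes
  Option D: v=18, gcd(6,18)=6 -> preserves
  Option E: v=60, gcd(6,60)=6 -> preserves

Answer: D E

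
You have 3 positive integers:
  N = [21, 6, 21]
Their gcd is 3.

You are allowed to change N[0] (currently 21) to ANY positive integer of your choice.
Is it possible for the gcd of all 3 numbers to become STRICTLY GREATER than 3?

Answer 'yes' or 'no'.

Current gcd = 3
gcd of all OTHER numbers (without N[0]=21): gcd([6, 21]) = 3
The new gcd after any change is gcd(3, new_value).
This can be at most 3.
Since 3 = old gcd 3, the gcd can only stay the same or decrease.

Answer: no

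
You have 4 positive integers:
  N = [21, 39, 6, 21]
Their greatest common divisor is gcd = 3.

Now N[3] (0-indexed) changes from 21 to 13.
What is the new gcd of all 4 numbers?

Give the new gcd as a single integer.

Numbers: [21, 39, 6, 21], gcd = 3
Change: index 3, 21 -> 13
gcd of the OTHER numbers (without index 3): gcd([21, 39, 6]) = 3
New gcd = gcd(g_others, new_val) = gcd(3, 13) = 1

Answer: 1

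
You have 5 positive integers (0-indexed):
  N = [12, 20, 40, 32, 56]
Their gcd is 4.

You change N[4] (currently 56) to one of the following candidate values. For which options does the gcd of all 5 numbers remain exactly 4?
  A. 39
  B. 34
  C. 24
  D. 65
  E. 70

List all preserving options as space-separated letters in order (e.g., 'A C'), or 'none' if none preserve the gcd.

Answer: C

Derivation:
Old gcd = 4; gcd of others (without N[4]) = 4
New gcd for candidate v: gcd(4, v). Preserves old gcd iff gcd(4, v) = 4.
  Option A: v=39, gcd(4,39)=1 -> changes
  Option B: v=34, gcd(4,34)=2 -> changes
  Option C: v=24, gcd(4,24)=4 -> preserves
  Option D: v=65, gcd(4,65)=1 -> changes
  Option E: v=70, gcd(4,70)=2 -> changes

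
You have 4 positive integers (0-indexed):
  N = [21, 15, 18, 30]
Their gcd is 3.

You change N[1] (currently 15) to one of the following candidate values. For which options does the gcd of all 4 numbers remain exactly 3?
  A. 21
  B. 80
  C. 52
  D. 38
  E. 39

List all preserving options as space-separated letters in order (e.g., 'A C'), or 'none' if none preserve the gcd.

Old gcd = 3; gcd of others (without N[1]) = 3
New gcd for candidate v: gcd(3, v). Preserves old gcd iff gcd(3, v) = 3.
  Option A: v=21, gcd(3,21)=3 -> preserves
  Option B: v=80, gcd(3,80)=1 -> changes
  Option C: v=52, gcd(3,52)=1 -> changes
  Option D: v=38, gcd(3,38)=1 -> changes
  Option E: v=39, gcd(3,39)=3 -> preserves

Answer: A E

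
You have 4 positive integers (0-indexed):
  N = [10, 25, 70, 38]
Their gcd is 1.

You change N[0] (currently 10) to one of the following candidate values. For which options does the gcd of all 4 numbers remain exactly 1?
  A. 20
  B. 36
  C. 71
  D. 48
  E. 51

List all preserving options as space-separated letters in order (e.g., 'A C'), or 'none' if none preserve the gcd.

Answer: A B C D E

Derivation:
Old gcd = 1; gcd of others (without N[0]) = 1
New gcd for candidate v: gcd(1, v). Preserves old gcd iff gcd(1, v) = 1.
  Option A: v=20, gcd(1,20)=1 -> preserves
  Option B: v=36, gcd(1,36)=1 -> preserves
  Option C: v=71, gcd(1,71)=1 -> preserves
  Option D: v=48, gcd(1,48)=1 -> preserves
  Option E: v=51, gcd(1,51)=1 -> preserves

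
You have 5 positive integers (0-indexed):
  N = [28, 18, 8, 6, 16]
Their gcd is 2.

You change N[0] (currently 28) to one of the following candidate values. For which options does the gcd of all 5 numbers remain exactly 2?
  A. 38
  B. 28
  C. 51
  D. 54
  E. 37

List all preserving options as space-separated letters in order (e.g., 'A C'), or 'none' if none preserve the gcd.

Old gcd = 2; gcd of others (without N[0]) = 2
New gcd for candidate v: gcd(2, v). Preserves old gcd iff gcd(2, v) = 2.
  Option A: v=38, gcd(2,38)=2 -> preserves
  Option B: v=28, gcd(2,28)=2 -> preserves
  Option C: v=51, gcd(2,51)=1 -> changes
  Option D: v=54, gcd(2,54)=2 -> preserves
  Option E: v=37, gcd(2,37)=1 -> changes

Answer: A B D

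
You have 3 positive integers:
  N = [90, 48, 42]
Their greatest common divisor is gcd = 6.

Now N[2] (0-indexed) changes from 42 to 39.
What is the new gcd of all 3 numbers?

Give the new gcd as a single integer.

Answer: 3

Derivation:
Numbers: [90, 48, 42], gcd = 6
Change: index 2, 42 -> 39
gcd of the OTHER numbers (without index 2): gcd([90, 48]) = 6
New gcd = gcd(g_others, new_val) = gcd(6, 39) = 3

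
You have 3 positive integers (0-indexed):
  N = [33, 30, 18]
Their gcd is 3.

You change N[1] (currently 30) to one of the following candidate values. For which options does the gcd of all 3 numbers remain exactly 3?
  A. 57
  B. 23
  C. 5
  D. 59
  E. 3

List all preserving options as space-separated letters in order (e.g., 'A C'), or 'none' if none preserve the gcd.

Answer: A E

Derivation:
Old gcd = 3; gcd of others (without N[1]) = 3
New gcd for candidate v: gcd(3, v). Preserves old gcd iff gcd(3, v) = 3.
  Option A: v=57, gcd(3,57)=3 -> preserves
  Option B: v=23, gcd(3,23)=1 -> changes
  Option C: v=5, gcd(3,5)=1 -> changes
  Option D: v=59, gcd(3,59)=1 -> changes
  Option E: v=3, gcd(3,3)=3 -> preserves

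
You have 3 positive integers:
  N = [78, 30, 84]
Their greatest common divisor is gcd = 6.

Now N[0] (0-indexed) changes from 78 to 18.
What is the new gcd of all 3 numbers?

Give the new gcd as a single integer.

Answer: 6

Derivation:
Numbers: [78, 30, 84], gcd = 6
Change: index 0, 78 -> 18
gcd of the OTHER numbers (without index 0): gcd([30, 84]) = 6
New gcd = gcd(g_others, new_val) = gcd(6, 18) = 6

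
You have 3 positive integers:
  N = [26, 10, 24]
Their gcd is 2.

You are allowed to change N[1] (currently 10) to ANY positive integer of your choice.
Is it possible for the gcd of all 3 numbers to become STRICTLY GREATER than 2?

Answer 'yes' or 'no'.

Current gcd = 2
gcd of all OTHER numbers (without N[1]=10): gcd([26, 24]) = 2
The new gcd after any change is gcd(2, new_value).
This can be at most 2.
Since 2 = old gcd 2, the gcd can only stay the same or decrease.

Answer: no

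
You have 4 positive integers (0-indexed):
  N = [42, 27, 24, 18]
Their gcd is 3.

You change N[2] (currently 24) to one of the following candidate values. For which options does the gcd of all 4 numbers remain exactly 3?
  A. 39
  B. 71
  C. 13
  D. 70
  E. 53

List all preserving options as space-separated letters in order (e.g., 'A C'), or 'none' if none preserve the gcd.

Answer: A

Derivation:
Old gcd = 3; gcd of others (without N[2]) = 3
New gcd for candidate v: gcd(3, v). Preserves old gcd iff gcd(3, v) = 3.
  Option A: v=39, gcd(3,39)=3 -> preserves
  Option B: v=71, gcd(3,71)=1 -> changes
  Option C: v=13, gcd(3,13)=1 -> changes
  Option D: v=70, gcd(3,70)=1 -> changes
  Option E: v=53, gcd(3,53)=1 -> changes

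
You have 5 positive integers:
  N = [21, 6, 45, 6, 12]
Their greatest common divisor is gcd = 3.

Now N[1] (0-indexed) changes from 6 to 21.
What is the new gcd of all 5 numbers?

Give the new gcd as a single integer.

Answer: 3

Derivation:
Numbers: [21, 6, 45, 6, 12], gcd = 3
Change: index 1, 6 -> 21
gcd of the OTHER numbers (without index 1): gcd([21, 45, 6, 12]) = 3
New gcd = gcd(g_others, new_val) = gcd(3, 21) = 3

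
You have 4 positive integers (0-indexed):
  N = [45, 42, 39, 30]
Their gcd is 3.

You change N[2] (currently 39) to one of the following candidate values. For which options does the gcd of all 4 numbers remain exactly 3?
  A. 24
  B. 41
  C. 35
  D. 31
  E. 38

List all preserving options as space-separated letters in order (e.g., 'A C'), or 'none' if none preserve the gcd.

Old gcd = 3; gcd of others (without N[2]) = 3
New gcd for candidate v: gcd(3, v). Preserves old gcd iff gcd(3, v) = 3.
  Option A: v=24, gcd(3,24)=3 -> preserves
  Option B: v=41, gcd(3,41)=1 -> changes
  Option C: v=35, gcd(3,35)=1 -> changes
  Option D: v=31, gcd(3,31)=1 -> changes
  Option E: v=38, gcd(3,38)=1 -> changes

Answer: A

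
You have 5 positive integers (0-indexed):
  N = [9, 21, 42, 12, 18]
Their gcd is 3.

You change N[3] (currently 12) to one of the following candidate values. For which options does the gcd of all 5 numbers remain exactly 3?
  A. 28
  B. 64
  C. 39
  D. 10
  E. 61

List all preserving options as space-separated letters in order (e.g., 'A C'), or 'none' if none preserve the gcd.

Old gcd = 3; gcd of others (without N[3]) = 3
New gcd for candidate v: gcd(3, v). Preserves old gcd iff gcd(3, v) = 3.
  Option A: v=28, gcd(3,28)=1 -> changes
  Option B: v=64, gcd(3,64)=1 -> changes
  Option C: v=39, gcd(3,39)=3 -> preserves
  Option D: v=10, gcd(3,10)=1 -> changes
  Option E: v=61, gcd(3,61)=1 -> changes

Answer: C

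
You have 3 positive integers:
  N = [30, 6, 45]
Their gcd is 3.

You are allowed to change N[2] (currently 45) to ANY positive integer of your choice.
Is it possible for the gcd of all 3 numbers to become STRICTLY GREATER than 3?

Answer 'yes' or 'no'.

Answer: yes

Derivation:
Current gcd = 3
gcd of all OTHER numbers (without N[2]=45): gcd([30, 6]) = 6
The new gcd after any change is gcd(6, new_value).
This can be at most 6.
Since 6 > old gcd 3, the gcd CAN increase (e.g., set N[2] = 6).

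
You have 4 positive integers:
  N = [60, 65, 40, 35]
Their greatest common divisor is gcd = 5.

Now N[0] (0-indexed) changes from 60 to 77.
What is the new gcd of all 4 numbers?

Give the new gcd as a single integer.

Numbers: [60, 65, 40, 35], gcd = 5
Change: index 0, 60 -> 77
gcd of the OTHER numbers (without index 0): gcd([65, 40, 35]) = 5
New gcd = gcd(g_others, new_val) = gcd(5, 77) = 1

Answer: 1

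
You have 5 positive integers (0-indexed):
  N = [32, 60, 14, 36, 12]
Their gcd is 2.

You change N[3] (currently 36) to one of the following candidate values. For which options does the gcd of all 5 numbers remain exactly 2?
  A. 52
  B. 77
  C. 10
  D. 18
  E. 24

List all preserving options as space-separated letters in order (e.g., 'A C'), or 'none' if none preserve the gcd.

Answer: A C D E

Derivation:
Old gcd = 2; gcd of others (without N[3]) = 2
New gcd for candidate v: gcd(2, v). Preserves old gcd iff gcd(2, v) = 2.
  Option A: v=52, gcd(2,52)=2 -> preserves
  Option B: v=77, gcd(2,77)=1 -> changes
  Option C: v=10, gcd(2,10)=2 -> preserves
  Option D: v=18, gcd(2,18)=2 -> preserves
  Option E: v=24, gcd(2,24)=2 -> preserves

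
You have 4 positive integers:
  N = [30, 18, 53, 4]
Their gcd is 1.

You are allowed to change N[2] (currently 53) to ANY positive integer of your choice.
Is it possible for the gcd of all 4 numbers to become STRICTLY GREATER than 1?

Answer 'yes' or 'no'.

Answer: yes

Derivation:
Current gcd = 1
gcd of all OTHER numbers (without N[2]=53): gcd([30, 18, 4]) = 2
The new gcd after any change is gcd(2, new_value).
This can be at most 2.
Since 2 > old gcd 1, the gcd CAN increase (e.g., set N[2] = 2).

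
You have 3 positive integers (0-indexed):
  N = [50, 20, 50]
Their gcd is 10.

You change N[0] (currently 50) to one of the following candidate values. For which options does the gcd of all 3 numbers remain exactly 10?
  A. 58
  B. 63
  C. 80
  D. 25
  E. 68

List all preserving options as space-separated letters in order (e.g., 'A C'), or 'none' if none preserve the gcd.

Old gcd = 10; gcd of others (without N[0]) = 10
New gcd for candidate v: gcd(10, v). Preserves old gcd iff gcd(10, v) = 10.
  Option A: v=58, gcd(10,58)=2 -> changes
  Option B: v=63, gcd(10,63)=1 -> changes
  Option C: v=80, gcd(10,80)=10 -> preserves
  Option D: v=25, gcd(10,25)=5 -> changes
  Option E: v=68, gcd(10,68)=2 -> changes

Answer: C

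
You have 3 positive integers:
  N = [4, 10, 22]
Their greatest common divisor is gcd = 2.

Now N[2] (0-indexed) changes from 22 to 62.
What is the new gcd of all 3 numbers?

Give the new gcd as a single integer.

Numbers: [4, 10, 22], gcd = 2
Change: index 2, 22 -> 62
gcd of the OTHER numbers (without index 2): gcd([4, 10]) = 2
New gcd = gcd(g_others, new_val) = gcd(2, 62) = 2

Answer: 2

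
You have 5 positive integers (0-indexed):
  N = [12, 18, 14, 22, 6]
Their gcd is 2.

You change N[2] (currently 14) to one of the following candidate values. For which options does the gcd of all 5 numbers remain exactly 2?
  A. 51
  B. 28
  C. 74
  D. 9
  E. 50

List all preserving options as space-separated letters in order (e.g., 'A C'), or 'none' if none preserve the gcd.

Answer: B C E

Derivation:
Old gcd = 2; gcd of others (without N[2]) = 2
New gcd for candidate v: gcd(2, v). Preserves old gcd iff gcd(2, v) = 2.
  Option A: v=51, gcd(2,51)=1 -> changes
  Option B: v=28, gcd(2,28)=2 -> preserves
  Option C: v=74, gcd(2,74)=2 -> preserves
  Option D: v=9, gcd(2,9)=1 -> changes
  Option E: v=50, gcd(2,50)=2 -> preserves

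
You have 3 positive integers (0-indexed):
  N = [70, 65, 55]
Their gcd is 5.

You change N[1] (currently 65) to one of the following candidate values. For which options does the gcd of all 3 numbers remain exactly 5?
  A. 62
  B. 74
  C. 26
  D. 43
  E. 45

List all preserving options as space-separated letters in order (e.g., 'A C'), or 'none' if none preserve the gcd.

Old gcd = 5; gcd of others (without N[1]) = 5
New gcd for candidate v: gcd(5, v). Preserves old gcd iff gcd(5, v) = 5.
  Option A: v=62, gcd(5,62)=1 -> changes
  Option B: v=74, gcd(5,74)=1 -> changes
  Option C: v=26, gcd(5,26)=1 -> changes
  Option D: v=43, gcd(5,43)=1 -> changes
  Option E: v=45, gcd(5,45)=5 -> preserves

Answer: E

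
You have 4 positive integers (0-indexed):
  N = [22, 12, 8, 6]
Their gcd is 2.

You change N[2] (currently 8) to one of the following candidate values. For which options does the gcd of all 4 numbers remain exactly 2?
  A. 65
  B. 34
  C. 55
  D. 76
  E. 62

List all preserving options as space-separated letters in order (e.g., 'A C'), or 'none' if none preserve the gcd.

Answer: B D E

Derivation:
Old gcd = 2; gcd of others (without N[2]) = 2
New gcd for candidate v: gcd(2, v). Preserves old gcd iff gcd(2, v) = 2.
  Option A: v=65, gcd(2,65)=1 -> changes
  Option B: v=34, gcd(2,34)=2 -> preserves
  Option C: v=55, gcd(2,55)=1 -> changes
  Option D: v=76, gcd(2,76)=2 -> preserves
  Option E: v=62, gcd(2,62)=2 -> preserves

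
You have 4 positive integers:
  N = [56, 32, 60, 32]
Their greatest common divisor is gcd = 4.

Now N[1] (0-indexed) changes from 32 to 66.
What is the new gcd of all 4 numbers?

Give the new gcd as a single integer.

Numbers: [56, 32, 60, 32], gcd = 4
Change: index 1, 32 -> 66
gcd of the OTHER numbers (without index 1): gcd([56, 60, 32]) = 4
New gcd = gcd(g_others, new_val) = gcd(4, 66) = 2

Answer: 2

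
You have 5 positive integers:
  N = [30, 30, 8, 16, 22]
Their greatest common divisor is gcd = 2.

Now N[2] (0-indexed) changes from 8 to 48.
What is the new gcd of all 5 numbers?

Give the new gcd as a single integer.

Answer: 2

Derivation:
Numbers: [30, 30, 8, 16, 22], gcd = 2
Change: index 2, 8 -> 48
gcd of the OTHER numbers (without index 2): gcd([30, 30, 16, 22]) = 2
New gcd = gcd(g_others, new_val) = gcd(2, 48) = 2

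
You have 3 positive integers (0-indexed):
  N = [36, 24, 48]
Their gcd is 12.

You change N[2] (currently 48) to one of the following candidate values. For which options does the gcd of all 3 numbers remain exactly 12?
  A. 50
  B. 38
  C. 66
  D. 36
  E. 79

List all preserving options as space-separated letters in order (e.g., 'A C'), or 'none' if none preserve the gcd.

Answer: D

Derivation:
Old gcd = 12; gcd of others (without N[2]) = 12
New gcd for candidate v: gcd(12, v). Preserves old gcd iff gcd(12, v) = 12.
  Option A: v=50, gcd(12,50)=2 -> changes
  Option B: v=38, gcd(12,38)=2 -> changes
  Option C: v=66, gcd(12,66)=6 -> changes
  Option D: v=36, gcd(12,36)=12 -> preserves
  Option E: v=79, gcd(12,79)=1 -> changes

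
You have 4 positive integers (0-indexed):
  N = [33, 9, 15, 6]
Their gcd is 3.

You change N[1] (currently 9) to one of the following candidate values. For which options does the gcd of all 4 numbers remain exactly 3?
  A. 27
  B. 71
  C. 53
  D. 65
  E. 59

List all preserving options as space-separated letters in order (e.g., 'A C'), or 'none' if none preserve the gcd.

Answer: A

Derivation:
Old gcd = 3; gcd of others (without N[1]) = 3
New gcd for candidate v: gcd(3, v). Preserves old gcd iff gcd(3, v) = 3.
  Option A: v=27, gcd(3,27)=3 -> preserves
  Option B: v=71, gcd(3,71)=1 -> changes
  Option C: v=53, gcd(3,53)=1 -> changes
  Option D: v=65, gcd(3,65)=1 -> changes
  Option E: v=59, gcd(3,59)=1 -> changes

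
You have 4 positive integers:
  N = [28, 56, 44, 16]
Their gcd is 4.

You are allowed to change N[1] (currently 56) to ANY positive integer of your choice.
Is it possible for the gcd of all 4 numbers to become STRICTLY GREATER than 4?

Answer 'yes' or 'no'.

Current gcd = 4
gcd of all OTHER numbers (without N[1]=56): gcd([28, 44, 16]) = 4
The new gcd after any change is gcd(4, new_value).
This can be at most 4.
Since 4 = old gcd 4, the gcd can only stay the same or decrease.

Answer: no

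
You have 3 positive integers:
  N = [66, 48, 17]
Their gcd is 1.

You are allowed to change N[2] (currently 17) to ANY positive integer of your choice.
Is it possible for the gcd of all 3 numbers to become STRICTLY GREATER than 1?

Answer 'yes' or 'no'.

Current gcd = 1
gcd of all OTHER numbers (without N[2]=17): gcd([66, 48]) = 6
The new gcd after any change is gcd(6, new_value).
This can be at most 6.
Since 6 > old gcd 1, the gcd CAN increase (e.g., set N[2] = 6).

Answer: yes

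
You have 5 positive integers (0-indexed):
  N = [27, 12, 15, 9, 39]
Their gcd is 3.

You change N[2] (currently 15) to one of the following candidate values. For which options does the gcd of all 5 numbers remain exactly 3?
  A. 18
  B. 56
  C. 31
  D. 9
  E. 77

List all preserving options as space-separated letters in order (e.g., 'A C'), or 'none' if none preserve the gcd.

Answer: A D

Derivation:
Old gcd = 3; gcd of others (without N[2]) = 3
New gcd for candidate v: gcd(3, v). Preserves old gcd iff gcd(3, v) = 3.
  Option A: v=18, gcd(3,18)=3 -> preserves
  Option B: v=56, gcd(3,56)=1 -> changes
  Option C: v=31, gcd(3,31)=1 -> changes
  Option D: v=9, gcd(3,9)=3 -> preserves
  Option E: v=77, gcd(3,77)=1 -> changes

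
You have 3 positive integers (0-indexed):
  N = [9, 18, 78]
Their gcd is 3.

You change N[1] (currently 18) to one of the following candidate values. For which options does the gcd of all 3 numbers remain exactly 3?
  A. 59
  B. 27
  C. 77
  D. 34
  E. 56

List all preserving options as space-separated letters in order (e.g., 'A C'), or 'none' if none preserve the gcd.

Answer: B

Derivation:
Old gcd = 3; gcd of others (without N[1]) = 3
New gcd for candidate v: gcd(3, v). Preserves old gcd iff gcd(3, v) = 3.
  Option A: v=59, gcd(3,59)=1 -> changes
  Option B: v=27, gcd(3,27)=3 -> preserves
  Option C: v=77, gcd(3,77)=1 -> changes
  Option D: v=34, gcd(3,34)=1 -> changes
  Option E: v=56, gcd(3,56)=1 -> changes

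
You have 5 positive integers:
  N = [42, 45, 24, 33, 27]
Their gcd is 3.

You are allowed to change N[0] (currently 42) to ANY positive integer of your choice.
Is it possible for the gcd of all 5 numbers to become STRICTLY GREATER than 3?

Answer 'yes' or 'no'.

Answer: no

Derivation:
Current gcd = 3
gcd of all OTHER numbers (without N[0]=42): gcd([45, 24, 33, 27]) = 3
The new gcd after any change is gcd(3, new_value).
This can be at most 3.
Since 3 = old gcd 3, the gcd can only stay the same or decrease.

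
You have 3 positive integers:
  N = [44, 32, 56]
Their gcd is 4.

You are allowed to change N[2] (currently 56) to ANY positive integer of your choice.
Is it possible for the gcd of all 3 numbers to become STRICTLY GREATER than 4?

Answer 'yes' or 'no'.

Answer: no

Derivation:
Current gcd = 4
gcd of all OTHER numbers (without N[2]=56): gcd([44, 32]) = 4
The new gcd after any change is gcd(4, new_value).
This can be at most 4.
Since 4 = old gcd 4, the gcd can only stay the same or decrease.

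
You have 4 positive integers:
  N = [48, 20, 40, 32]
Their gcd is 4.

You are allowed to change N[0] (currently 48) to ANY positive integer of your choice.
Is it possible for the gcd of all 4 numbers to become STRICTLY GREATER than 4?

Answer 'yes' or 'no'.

Answer: no

Derivation:
Current gcd = 4
gcd of all OTHER numbers (without N[0]=48): gcd([20, 40, 32]) = 4
The new gcd after any change is gcd(4, new_value).
This can be at most 4.
Since 4 = old gcd 4, the gcd can only stay the same or decrease.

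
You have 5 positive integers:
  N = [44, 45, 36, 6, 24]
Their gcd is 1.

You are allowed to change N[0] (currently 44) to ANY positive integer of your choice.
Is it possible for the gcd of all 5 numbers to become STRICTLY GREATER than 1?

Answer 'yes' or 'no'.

Current gcd = 1
gcd of all OTHER numbers (without N[0]=44): gcd([45, 36, 6, 24]) = 3
The new gcd after any change is gcd(3, new_value).
This can be at most 3.
Since 3 > old gcd 1, the gcd CAN increase (e.g., set N[0] = 3).

Answer: yes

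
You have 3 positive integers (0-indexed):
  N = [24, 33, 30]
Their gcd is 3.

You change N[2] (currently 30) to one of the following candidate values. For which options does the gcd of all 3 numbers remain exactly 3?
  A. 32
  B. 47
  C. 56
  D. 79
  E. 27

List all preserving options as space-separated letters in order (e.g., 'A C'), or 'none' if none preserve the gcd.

Old gcd = 3; gcd of others (without N[2]) = 3
New gcd for candidate v: gcd(3, v). Preserves old gcd iff gcd(3, v) = 3.
  Option A: v=32, gcd(3,32)=1 -> changes
  Option B: v=47, gcd(3,47)=1 -> changes
  Option C: v=56, gcd(3,56)=1 -> changes
  Option D: v=79, gcd(3,79)=1 -> changes
  Option E: v=27, gcd(3,27)=3 -> preserves

Answer: E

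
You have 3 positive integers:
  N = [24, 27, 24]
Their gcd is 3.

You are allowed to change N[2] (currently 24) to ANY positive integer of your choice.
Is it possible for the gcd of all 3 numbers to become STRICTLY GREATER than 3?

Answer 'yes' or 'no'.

Current gcd = 3
gcd of all OTHER numbers (without N[2]=24): gcd([24, 27]) = 3
The new gcd after any change is gcd(3, new_value).
This can be at most 3.
Since 3 = old gcd 3, the gcd can only stay the same or decrease.

Answer: no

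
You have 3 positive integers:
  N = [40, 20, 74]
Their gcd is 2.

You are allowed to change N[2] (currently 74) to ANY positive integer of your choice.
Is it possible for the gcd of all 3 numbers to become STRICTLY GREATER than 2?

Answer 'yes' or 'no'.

Current gcd = 2
gcd of all OTHER numbers (without N[2]=74): gcd([40, 20]) = 20
The new gcd after any change is gcd(20, new_value).
This can be at most 20.
Since 20 > old gcd 2, the gcd CAN increase (e.g., set N[2] = 20).

Answer: yes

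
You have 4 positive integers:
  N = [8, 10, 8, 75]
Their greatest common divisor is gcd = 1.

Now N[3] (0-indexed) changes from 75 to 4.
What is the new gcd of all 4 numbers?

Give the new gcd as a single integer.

Numbers: [8, 10, 8, 75], gcd = 1
Change: index 3, 75 -> 4
gcd of the OTHER numbers (without index 3): gcd([8, 10, 8]) = 2
New gcd = gcd(g_others, new_val) = gcd(2, 4) = 2

Answer: 2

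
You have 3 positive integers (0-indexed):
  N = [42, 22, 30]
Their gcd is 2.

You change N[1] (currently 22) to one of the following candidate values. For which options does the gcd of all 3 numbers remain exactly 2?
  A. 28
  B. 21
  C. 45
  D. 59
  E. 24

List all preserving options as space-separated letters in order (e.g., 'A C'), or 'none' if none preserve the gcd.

Answer: A

Derivation:
Old gcd = 2; gcd of others (without N[1]) = 6
New gcd for candidate v: gcd(6, v). Preserves old gcd iff gcd(6, v) = 2.
  Option A: v=28, gcd(6,28)=2 -> preserves
  Option B: v=21, gcd(6,21)=3 -> changes
  Option C: v=45, gcd(6,45)=3 -> changes
  Option D: v=59, gcd(6,59)=1 -> changes
  Option E: v=24, gcd(6,24)=6 -> changes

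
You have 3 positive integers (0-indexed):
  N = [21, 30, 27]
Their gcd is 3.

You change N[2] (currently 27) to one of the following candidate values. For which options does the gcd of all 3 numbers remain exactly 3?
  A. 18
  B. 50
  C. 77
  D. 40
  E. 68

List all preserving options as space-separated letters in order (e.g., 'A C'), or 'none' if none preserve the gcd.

Old gcd = 3; gcd of others (without N[2]) = 3
New gcd for candidate v: gcd(3, v). Preserves old gcd iff gcd(3, v) = 3.
  Option A: v=18, gcd(3,18)=3 -> preserves
  Option B: v=50, gcd(3,50)=1 -> changes
  Option C: v=77, gcd(3,77)=1 -> changes
  Option D: v=40, gcd(3,40)=1 -> changes
  Option E: v=68, gcd(3,68)=1 -> changes

Answer: A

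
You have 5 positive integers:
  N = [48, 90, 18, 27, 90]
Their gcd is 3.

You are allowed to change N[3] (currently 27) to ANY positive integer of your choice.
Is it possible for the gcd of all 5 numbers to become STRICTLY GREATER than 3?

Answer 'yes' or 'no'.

Answer: yes

Derivation:
Current gcd = 3
gcd of all OTHER numbers (without N[3]=27): gcd([48, 90, 18, 90]) = 6
The new gcd after any change is gcd(6, new_value).
This can be at most 6.
Since 6 > old gcd 3, the gcd CAN increase (e.g., set N[3] = 6).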